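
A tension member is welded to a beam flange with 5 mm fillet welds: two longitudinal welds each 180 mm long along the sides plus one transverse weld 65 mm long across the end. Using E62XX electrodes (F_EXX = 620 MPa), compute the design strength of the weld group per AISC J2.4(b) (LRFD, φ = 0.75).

φR_n ≈ 419 kN

t_e = 0.707 × 5 = 3.535 mm.
R_nwl = 0.6 × 620 × 3.535 × 360 × 10⁻³ = 473.4 kN (longitudinal, 2 welds).
R_nwt = 0.6 × 620 × 3.535 × 65 × 10⁻³ = 85.48 kN (transverse, base value).
(i) R_nwl + R_nwt = 558.9 kN; (ii) 0.85 R_nwl + 1.5 R_nwt = 530.6 kN.
R_n = max = 558.9 kN [governs: (i)]; φR_n = 419.2 kN.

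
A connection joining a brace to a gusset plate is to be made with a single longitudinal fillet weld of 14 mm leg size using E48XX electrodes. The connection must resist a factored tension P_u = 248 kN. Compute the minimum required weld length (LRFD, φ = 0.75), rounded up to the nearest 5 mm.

E48XX → F_EXX = 480 MPa.
Throat t_e = 0.707 × 14 = 9.898 mm.
φr_n = 0.75 × 0.6 × 480 × 9.898 × 10⁻³ = 2.138 kN/mm.
L_req = P_u / φr_n = 248 / 2.138 = 116 mm total.
Round up → use L = 120 mm.

L = 120 mm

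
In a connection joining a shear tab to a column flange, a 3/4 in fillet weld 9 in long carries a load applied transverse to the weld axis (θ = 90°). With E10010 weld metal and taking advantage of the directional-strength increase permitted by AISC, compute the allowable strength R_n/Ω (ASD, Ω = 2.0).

E100XX → F_EXX = 100 ksi.
t_e = 0.707 × 0.75 = 0.5302 in; A_we = 0.5302 × 9 = 4.772 in².
Directional factor: 1.0 + 0.5 sin^1.5(90°) = 1.5.
F_nw = 0.6 × 100 × 1.5 = 90 ksi.
R_n/Ω = (90 × 4.772) / 2.0 = 214.8 kips.

R_n/Ω ≈ 215 kips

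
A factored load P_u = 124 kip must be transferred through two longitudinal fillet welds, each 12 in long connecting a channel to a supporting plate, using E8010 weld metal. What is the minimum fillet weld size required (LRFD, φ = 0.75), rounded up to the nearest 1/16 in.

w = 1/4 in

E80XX → F_EXX = 80 ksi.
Total weld length L = 24 in.
Required throat t_e = P_u / (φ × 0.6 F_EXX × L) = 124 / (0.75 × 0.6 × 80 × 24) = 0.1435 in.
Required leg w = t_e / 0.707 = 0.203 in → use 1/4 in.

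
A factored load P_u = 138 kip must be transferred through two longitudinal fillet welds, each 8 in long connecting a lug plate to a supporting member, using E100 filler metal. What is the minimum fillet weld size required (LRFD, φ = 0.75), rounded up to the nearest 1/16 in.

w = 5/16 in

E100XX → F_EXX = 100 ksi.
Total weld length L = 16 in.
Required throat t_e = P_u / (φ × 0.6 F_EXX × L) = 138 / (0.75 × 0.6 × 100 × 16) = 0.1917 in.
Required leg w = t_e / 0.707 = 0.2711 in → use 5/16 in.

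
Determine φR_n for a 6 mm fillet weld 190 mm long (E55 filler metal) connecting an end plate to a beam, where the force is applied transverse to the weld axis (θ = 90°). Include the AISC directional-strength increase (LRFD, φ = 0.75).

E55XX → F_EXX = 550 MPa.
t_e = 0.707 × 6 = 4.242 mm; A_we = 4.242 × 190 = 806 mm².
Directional factor: 1.0 + 0.5 sin^1.5(90°) = 1.5.
F_nw = 0.6 × 550 × 1.5 = 495 MPa.
φR_n = 0.75 × 495 × 806 × 10⁻³ = 299.2 kN.

φR_n ≈ 299 kN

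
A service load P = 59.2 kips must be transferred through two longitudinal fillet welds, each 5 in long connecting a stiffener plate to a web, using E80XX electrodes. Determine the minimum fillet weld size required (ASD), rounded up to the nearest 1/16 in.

E80XX → F_EXX = 80 ksi.
Total weld length L = 10 in.
Required throat t_e = P × Ω / (0.6 F_EXX × L) = 59.2 × 2.0 / (0.6 × 80 × 10) = 0.2467 in.
Required leg w = t_e / 0.707 = 0.3489 in → use 3/8 in.

w = 3/8 in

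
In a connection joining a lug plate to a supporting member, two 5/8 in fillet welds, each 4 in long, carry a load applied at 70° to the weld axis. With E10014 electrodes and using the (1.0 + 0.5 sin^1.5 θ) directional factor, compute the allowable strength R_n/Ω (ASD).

R_n/Ω ≈ 154 kips

E100XX → F_EXX = 100 ksi.
t_e = 0.707 × 0.625 = 0.4419 in; A_we = 0.4419 × 8 = 3.535 in².
Directional factor: 1.0 + 0.5 sin^1.5(70°) = 1.455.
F_nw = 0.6 × 100 × 1.455 = 87.33 ksi.
R_n/Ω = (87.33 × 3.535) / 2.0 = 154.4 kips.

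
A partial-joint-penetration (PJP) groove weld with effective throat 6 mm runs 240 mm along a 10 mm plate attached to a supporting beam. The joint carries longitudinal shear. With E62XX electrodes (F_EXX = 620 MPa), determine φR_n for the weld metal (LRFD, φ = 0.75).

Effective throat (given) t_e = 6 mm.
A_we = 6 × 240 = 1440 mm².
F_nw = 0.6 F_EXX = 372 MPa.
φR_n = 0.75 × 372 × 1440 × 10⁻³ = 401.8 kN.

φR_n ≈ 402 kN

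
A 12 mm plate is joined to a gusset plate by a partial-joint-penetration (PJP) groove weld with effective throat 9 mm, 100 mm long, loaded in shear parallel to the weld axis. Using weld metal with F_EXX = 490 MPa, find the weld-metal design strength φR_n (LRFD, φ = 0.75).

Effective throat (given) t_e = 9 mm.
A_we = 9 × 100 = 900 mm².
F_nw = 0.6 F_EXX = 294 MPa.
φR_n = 0.75 × 294 × 900 × 10⁻³ = 198.5 kN.

φR_n ≈ 198 kN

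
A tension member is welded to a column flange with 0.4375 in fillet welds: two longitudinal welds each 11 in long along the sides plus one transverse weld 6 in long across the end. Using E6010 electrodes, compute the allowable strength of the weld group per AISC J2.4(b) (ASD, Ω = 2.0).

R_n/Ω ≈ 156 kips

E60XX → F_EXX = 60 ksi.
t_e = 0.707 × 0.4375 = 0.3093 in.
R_nwl = 0.6 × 60 × 0.3093 × 22 = 245 kips (longitudinal, 2 welds).
R_nwt = 0.6 × 60 × 0.3093 × 6 = 66.81 kips (transverse, base value).
(i) R_nwl + R_nwt = 311.8 kips; (ii) 0.85 R_nwl + 1.5 R_nwt = 308.4 kips.
R_n = max = 311.8 kips [governs: (i)]; R_n/Ω = 155.9 kips.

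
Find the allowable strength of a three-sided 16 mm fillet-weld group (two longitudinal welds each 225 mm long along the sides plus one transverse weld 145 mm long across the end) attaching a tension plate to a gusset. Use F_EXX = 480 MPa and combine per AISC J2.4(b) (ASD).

R_n/Ω ≈ 977 kN

t_e = 0.707 × 16 = 11.31 mm.
R_nwl = 0.6 × 480 × 11.31 × 450 × 10⁻³ = 1466 kN (longitudinal, 2 welds).
R_nwt = 0.6 × 480 × 11.31 × 145 × 10⁻³ = 472.4 kN (transverse, base value).
(i) R_nwl + R_nwt = 1938 kN; (ii) 0.85 R_nwl + 1.5 R_nwt = 1955 kN.
R_n = max = 1955 kN [governs: (ii)]; R_n/Ω = 977.4 kN.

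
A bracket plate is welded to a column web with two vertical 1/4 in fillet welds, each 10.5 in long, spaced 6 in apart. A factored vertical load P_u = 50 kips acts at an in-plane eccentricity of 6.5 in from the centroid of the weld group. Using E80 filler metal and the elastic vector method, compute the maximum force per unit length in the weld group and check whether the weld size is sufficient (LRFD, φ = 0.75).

f_max ≈ 6.66 kip/in; NOT adequate

E80XX → F_EXX = 80 ksi.
Total weld length L_w = 21 in. Treat welds as unit-width lines.
Polar moment about centroid: J = 2[d³/12 + d(b/2)²] = 2[10.5³/12 + 10.5×3²] = 381.9 in³.
Direct shear f_v = P/L_w = 50 / 21 = 2.381 kip/in (vertical).
Torsion M = P·e = 50 × 6.5 = 325 kip·in.
Critical point at (x, y) = (3, 5.25) from centroid. f_tx = M·y/J = 4.467 kip/in; f_ty = M·x/J = 2.553 kip/in.
Resultant f_max = √[f_tx² + (f_v + f_ty)²] = √[4.467² + (2.381 + 2.553)²] = 6.656 kip/in.
Capacity per unit length: φr_n = 0.75 × 0.6 × 80 × (0.707 × 0.25) = 6.363 kip/in.
6.656 > 6.363 → NOT adequate.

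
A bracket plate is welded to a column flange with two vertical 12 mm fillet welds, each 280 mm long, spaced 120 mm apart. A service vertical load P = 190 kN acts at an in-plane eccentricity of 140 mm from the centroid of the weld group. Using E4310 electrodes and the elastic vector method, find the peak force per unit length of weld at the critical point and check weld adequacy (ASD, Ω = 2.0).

f_max ≈ 903 N/mm; adequate

E43XX → F_EXX = 430 MPa.
Total weld length L_w = 560 mm. Treat welds as unit-width lines.
Polar moment about centroid: J = 2[d³/12 + d(b/2)²] = 2[280³/12 + 280×60²] = 5675000 mm³.
Direct shear f_v = P/L_w = 190×10³ / 560 = 339.3 N/mm (vertical).
Torsion M = P·e = 190×10³ × 140 = 26600000 N·mm.
Critical point at (x, y) = (60, 140) from centroid. f_tx = M·y/J = 656.3 N/mm; f_ty = M·x/J = 281.3 N/mm.
Resultant f_max = √[f_tx² + (f_v + f_ty)²] = √[656.3² + (339.3 + 281.3)²] = 903.2 N/mm.
Capacity per unit length: r_n/Ω = (1/2.0) × 0.6 × 430 × (0.707 × 12) = 1094 N/mm.
903.2 ≤ 1094 → adequate.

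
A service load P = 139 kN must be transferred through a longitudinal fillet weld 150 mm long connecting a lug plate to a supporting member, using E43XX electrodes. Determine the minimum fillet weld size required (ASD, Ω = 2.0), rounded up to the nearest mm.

E43XX → F_EXX = 430 MPa.
Total weld length L = 150 mm.
Required throat t_e = P × Ω / (0.6 F_EXX × L) = 139 × 2.0 / (0.6 × 430 × 150 × 10⁻³) = 7.183 mm.
Required leg w = t_e / 0.707 = 10.16 mm → use 11 mm.

w = 11 mm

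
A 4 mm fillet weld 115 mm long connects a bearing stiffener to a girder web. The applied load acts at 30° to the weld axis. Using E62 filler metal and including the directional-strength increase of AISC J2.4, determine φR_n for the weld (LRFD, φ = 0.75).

φR_n ≈ 107 kN

E62XX → F_EXX = 620 MPa.
t_e = 0.707 × 4 = 2.828 mm; A_we = 2.828 × 115 = 325.2 mm².
Directional factor: 1.0 + 0.5 sin^1.5(30°) = 1.177.
F_nw = 0.6 × 620 × 1.177 = 437.8 MPa.
φR_n = 0.75 × 437.8 × 325.2 × 10⁻³ = 106.8 kN.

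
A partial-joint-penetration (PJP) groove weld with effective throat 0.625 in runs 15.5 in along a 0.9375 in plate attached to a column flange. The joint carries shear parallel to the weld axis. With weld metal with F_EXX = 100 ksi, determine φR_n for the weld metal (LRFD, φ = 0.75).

Effective throat (given) t_e = 0.625 in.
A_we = 0.625 × 15.5 = 9.688 in².
F_nw = 0.6 F_EXX = 60 ksi.
φR_n = 0.75 × 60 × 9.688 = 435.9 kip.

φR_n ≈ 436 kip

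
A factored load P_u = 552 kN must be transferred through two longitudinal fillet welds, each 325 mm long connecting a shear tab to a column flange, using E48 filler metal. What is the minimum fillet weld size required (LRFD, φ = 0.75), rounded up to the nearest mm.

w = 6 mm

E48XX → F_EXX = 480 MPa.
Total weld length L = 650 mm.
Required throat t_e = P_u / (φ × 0.6 F_EXX × L) = 552 / (0.75 × 0.6 × 480 × 650 × 10⁻³) = 3.932 mm.
Required leg w = t_e / 0.707 = 5.561 mm → use 6 mm.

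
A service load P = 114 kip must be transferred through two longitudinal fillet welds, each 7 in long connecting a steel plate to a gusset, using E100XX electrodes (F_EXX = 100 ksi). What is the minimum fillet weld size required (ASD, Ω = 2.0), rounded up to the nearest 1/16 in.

w = 7/16 in

Total weld length L = 14 in.
Required throat t_e = P × Ω / (0.6 F_EXX × L) = 114 × 2.0 / (0.6 × 100 × 14) = 0.2714 in.
Required leg w = t_e / 0.707 = 0.3839 in → use 7/16 in.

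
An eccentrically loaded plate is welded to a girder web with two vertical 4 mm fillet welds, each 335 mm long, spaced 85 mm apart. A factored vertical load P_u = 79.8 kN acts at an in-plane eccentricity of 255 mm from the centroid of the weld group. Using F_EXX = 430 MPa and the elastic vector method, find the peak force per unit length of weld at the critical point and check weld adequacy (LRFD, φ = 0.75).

Total weld length L_w = 670 mm. Treat welds as unit-width lines.
Polar moment about centroid: J = 2[d³/12 + d(b/2)²] = 2[335³/12 + 335×42.5²] = 7476000 mm³.
Direct shear f_v = P/L_w = 79.8×10³ / 670 = 119.1 N/mm (vertical).
Torsion M = P·e = 79.8×10³ × 255 = 20349000 N·mm.
Critical point at (x, y) = (42.5, 167.5) from centroid. f_tx = M·y/J = 455.9 N/mm; f_ty = M·x/J = 115.7 N/mm.
Resultant f_max = √[f_tx² + (f_v + f_ty)²] = √[455.9² + (119.1 + 115.7)²] = 512.8 N/mm.
Capacity per unit length: φr_n = 0.75 × 0.6 × 430 × (0.707 × 4) = 547.2 N/mm.
512.8 ≤ 547.2 → adequate.

f_max ≈ 513 N/mm; adequate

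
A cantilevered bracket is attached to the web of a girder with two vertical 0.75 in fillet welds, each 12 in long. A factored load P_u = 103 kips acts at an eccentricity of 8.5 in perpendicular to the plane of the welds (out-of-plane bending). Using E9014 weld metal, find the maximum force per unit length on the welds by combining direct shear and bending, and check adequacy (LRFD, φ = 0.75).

f_max ≈ 18.7 kip/in; adequate

E90XX → F_EXX = 90 ksi.
L_w = 2 × 12 = 24 in; section modulus (unit throat) S = 2 × L²/6 = 48 in².
Direct shear f_v = P/L_w = 103/24 = 4.292 kip/in.
Moment M = P × e = 103 × 8.5 = 875.5 kip·in; bending f_b = M/S = 18.24 kip/in.
f_max = √(f_v² + f_b²) = √(4.292² + 18.24²) = 18.74 kip/in.
φr_n = 0.75 × 0.6 × 90 × (0.707 × 0.75) = 21.48 kip/in → adequate.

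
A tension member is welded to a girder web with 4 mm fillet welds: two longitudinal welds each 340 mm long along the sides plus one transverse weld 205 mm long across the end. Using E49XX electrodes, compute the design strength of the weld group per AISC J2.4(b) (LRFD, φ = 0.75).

φR_n ≈ 552 kN

E49XX → F_EXX = 490 MPa.
t_e = 0.707 × 4 = 2.828 mm.
R_nwl = 0.6 × 490 × 2.828 × 680 × 10⁻³ = 565.4 kN (longitudinal, 2 welds).
R_nwt = 0.6 × 490 × 2.828 × 205 × 10⁻³ = 170.4 kN (transverse, base value).
(i) R_nwl + R_nwt = 735.8 kN; (ii) 0.85 R_nwl + 1.5 R_nwt = 736.2 kN.
R_n = max = 736.2 kN [governs: (ii)]; φR_n = 552.2 kN.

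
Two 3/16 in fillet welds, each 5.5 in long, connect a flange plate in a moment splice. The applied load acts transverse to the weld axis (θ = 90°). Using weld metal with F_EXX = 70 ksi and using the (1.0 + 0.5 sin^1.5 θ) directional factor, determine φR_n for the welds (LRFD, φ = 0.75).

t_e = 0.707 × 0.1875 = 0.1326 in; A_we = 0.1326 × 11 = 1.458 in².
Directional factor: 1.0 + 0.5 sin^1.5(90°) = 1.5.
F_nw = 0.6 × 70 × 1.5 = 63 ksi.
φR_n = 0.75 × 63 × 1.458 = 68.9 kip.

φR_n ≈ 68.9 kip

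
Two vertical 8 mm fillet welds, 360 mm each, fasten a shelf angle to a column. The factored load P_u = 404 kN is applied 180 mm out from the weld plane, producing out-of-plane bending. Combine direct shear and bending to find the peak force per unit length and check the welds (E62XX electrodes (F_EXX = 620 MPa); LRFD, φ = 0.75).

f_max ≈ 1770 N/mm; NOT adequate

L_w = 2 × 360 = 720 mm; section modulus (unit throat) S = 2 × L²/6 = 43200 mm².
Direct shear f_v = P/L_w = 404×10³/720 = 561.1 N/mm.
Moment M = P × e = 404×10³ × 180 = 72720000 N·mm; bending f_b = M/S = 1683 N/mm.
f_max = √(f_v² + f_b²) = √(561.1² + 1683²) = 1774 N/mm.
φr_n = 0.75 × 0.6 × 620 × (0.707 × 8) = 1578 N/mm → NOT adequate.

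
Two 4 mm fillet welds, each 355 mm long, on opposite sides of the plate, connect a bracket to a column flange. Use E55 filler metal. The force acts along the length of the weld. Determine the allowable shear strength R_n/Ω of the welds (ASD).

R_n/Ω ≈ 331 kN

E55XX → F_EXX = 550 MPa.
Effective throat t_e = 0.707 × 4 = 2.828 mm.
Total length L = 710 mm; A_we = 2.828 × 710 = 2008 mm².
F_nw = 0.6 F_EXX = 0.6 × 550 = 330 MPa.
R_n = 330 × 2008 × 10⁻³ = 662.6 kN; R_n/Ω = 662.6/2.0 = 331.3 kN.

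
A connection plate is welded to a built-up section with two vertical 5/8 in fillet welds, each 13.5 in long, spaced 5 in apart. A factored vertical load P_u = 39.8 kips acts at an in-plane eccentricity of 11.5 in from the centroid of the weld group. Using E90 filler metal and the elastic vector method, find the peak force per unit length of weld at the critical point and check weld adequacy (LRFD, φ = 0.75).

f_max ≈ 6.36 kip/in; adequate

E90XX → F_EXX = 90 ksi.
Total weld length L_w = 27 in. Treat welds as unit-width lines.
Polar moment about centroid: J = 2[d³/12 + d(b/2)²] = 2[13.5³/12 + 13.5×2.5²] = 578.8 in³.
Direct shear f_v = P/L_w = 39.8 / 27 = 1.474 kip/in (vertical).
Torsion M = P·e = 39.8 × 11.5 = 457.7 kip·in.
Critical point at (x, y) = (2.5, 6.75) from centroid. f_tx = M·y/J = 5.338 kip/in; f_ty = M·x/J = 1.977 kip/in.
Resultant f_max = √[f_tx² + (f_v + f_ty)²] = √[5.338² + (1.474 + 1.977)²] = 6.356 kip/in.
Capacity per unit length: φr_n = 0.75 × 0.6 × 90 × (0.707 × 0.625) = 17.9 kip/in.
6.356 ≤ 17.9 → adequate.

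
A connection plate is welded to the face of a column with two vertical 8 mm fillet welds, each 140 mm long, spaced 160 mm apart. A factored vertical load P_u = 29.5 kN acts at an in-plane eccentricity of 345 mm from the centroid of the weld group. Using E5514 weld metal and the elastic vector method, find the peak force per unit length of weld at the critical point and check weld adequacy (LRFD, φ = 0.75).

f_max ≈ 565 N/mm; adequate

E55XX → F_EXX = 550 MPa.
Total weld length L_w = 280 mm. Treat welds as unit-width lines.
Polar moment about centroid: J = 2[d³/12 + d(b/2)²] = 2[140³/12 + 140×80²] = 2249000 mm³.
Direct shear f_v = P/L_w = 29.5×10³ / 280 = 105.4 N/mm (vertical).
Torsion M = P·e = 29.5×10³ × 345 = 10178000 N·mm.
Critical point at (x, y) = (80, 70) from centroid. f_tx = M·y/J = 316.7 N/mm; f_ty = M·x/J = 362 N/mm.
Resultant f_max = √[f_tx² + (f_v + f_ty)²] = √[316.7² + (105.4 + 362)²] = 564.5 N/mm.
Capacity per unit length: φr_n = 0.75 × 0.6 × 550 × (0.707 × 8) = 1400 N/mm.
564.5 ≤ 1400 → adequate.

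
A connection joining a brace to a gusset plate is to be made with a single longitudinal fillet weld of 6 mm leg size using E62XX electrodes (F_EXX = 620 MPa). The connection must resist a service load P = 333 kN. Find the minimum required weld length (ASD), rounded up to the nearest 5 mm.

L = 425 mm

Throat t_e = 0.707 × 6 = 4.242 mm.
r_n/Ω = (0.6 × 620 × 4.242) / 2.0 = 789 N/mm = 0.789 kN/mm.
L_req = P / (r_n/Ω) = 333 / 0.789 = 422 mm total.
Round up → use L = 425 mm.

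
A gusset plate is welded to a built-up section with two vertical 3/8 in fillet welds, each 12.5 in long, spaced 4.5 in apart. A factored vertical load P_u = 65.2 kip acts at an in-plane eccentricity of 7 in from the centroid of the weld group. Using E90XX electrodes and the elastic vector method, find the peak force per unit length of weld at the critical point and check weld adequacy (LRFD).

f_max ≈ 7.98 kip/in; adequate

E90XX → F_EXX = 90 ksi.
Total weld length L_w = 25 in. Treat welds as unit-width lines.
Polar moment about centroid: J = 2[d³/12 + d(b/2)²] = 2[12.5³/12 + 12.5×2.25²] = 452.1 in³.
Direct shear f_v = P/L_w = 65.2 / 25 = 2.608 kip/in (vertical).
Torsion M = P·e = 65.2 × 7 = 456.4 kip·in.
Critical point at (x, y) = (2.25, 6.25) from centroid. f_tx = M·y/J = 6.31 kip/in; f_ty = M·x/J = 2.271 kip/in.
Resultant f_max = √[f_tx² + (f_v + f_ty)²] = √[6.31² + (2.608 + 2.271)²] = 7.976 kip/in.
Capacity per unit length: φr_n = 0.75 × 0.6 × 90 × (0.707 × 0.375) = 10.74 kip/in.
7.976 ≤ 10.74 → adequate.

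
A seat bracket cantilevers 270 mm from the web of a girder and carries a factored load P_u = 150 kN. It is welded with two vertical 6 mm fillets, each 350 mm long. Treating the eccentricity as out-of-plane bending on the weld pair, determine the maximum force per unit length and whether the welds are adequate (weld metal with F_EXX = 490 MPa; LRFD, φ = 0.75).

f_max ≈ 1010 N/mm; NOT adequate

L_w = 2 × 350 = 700 mm; section modulus (unit throat) S = 2 × L²/6 = 40830 mm².
Direct shear f_v = P/L_w = 150×10³/700 = 214.3 N/mm.
Moment M = P × e = 150×10³ × 270 = 40500000 N·mm; bending f_b = M/S = 991.8 N/mm.
f_max = √(f_v² + f_b²) = √(214.3² + 991.8²) = 1015 N/mm.
φr_n = 0.75 × 0.6 × 490 × (0.707 × 6) = 935.4 N/mm → NOT adequate.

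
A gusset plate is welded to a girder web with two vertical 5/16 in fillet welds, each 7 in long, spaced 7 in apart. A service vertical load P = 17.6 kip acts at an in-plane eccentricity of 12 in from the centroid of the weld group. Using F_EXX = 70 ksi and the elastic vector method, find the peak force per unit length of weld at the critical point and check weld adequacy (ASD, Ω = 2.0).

Total weld length L_w = 14 in. Treat welds as unit-width lines.
Polar moment about centroid: J = 2[d³/12 + d(b/2)²] = 2[7³/12 + 7×3.5²] = 228.7 in³.
Direct shear f_v = P/L_w = 17.6 / 14 = 1.257 kip/in (vertical).
Torsion M = P·e = 17.6 × 12 = 211.2 kip·in.
Critical point at (x, y) = (3.5, 3.5) from centroid. f_tx = M·y/J = 3.233 kip/in; f_ty = M·x/J = 3.233 kip/in.
Resultant f_max = √[f_tx² + (f_v + f_ty)²] = √[3.233² + (1.257 + 3.233)²] = 5.532 kip/in.
Capacity per unit length: r_n/Ω = (1/2.0) × 0.6 × 70 × (0.707 × 0.3125) = 4.64 kip/in.
5.532 > 4.64 → NOT adequate.

f_max ≈ 5.53 kip/in; NOT adequate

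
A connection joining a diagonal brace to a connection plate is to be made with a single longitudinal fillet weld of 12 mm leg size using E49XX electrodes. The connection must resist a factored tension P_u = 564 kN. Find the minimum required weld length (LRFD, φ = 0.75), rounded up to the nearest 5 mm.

E49XX → F_EXX = 490 MPa.
Throat t_e = 0.707 × 12 = 8.484 mm.
φr_n = 0.75 × 0.6 × 490 × 8.484 × 10⁻³ = 1.871 kN/mm.
L_req = P_u / φr_n = 564 / 1.871 = 301.5 mm total.
Round up → use L = 305 mm.

L = 305 mm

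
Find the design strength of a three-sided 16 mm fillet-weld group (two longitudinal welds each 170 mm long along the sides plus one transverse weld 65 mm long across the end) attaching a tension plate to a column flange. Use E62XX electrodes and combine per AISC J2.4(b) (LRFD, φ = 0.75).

φR_n ≈ 1280 kN

E62XX → F_EXX = 620 MPa.
t_e = 0.707 × 16 = 11.31 mm.
R_nwl = 0.6 × 620 × 11.31 × 340 × 10⁻³ = 1431 kN (longitudinal, 2 welds).
R_nwt = 0.6 × 620 × 11.31 × 65 × 10⁻³ = 273.5 kN (transverse, base value).
(i) R_nwl + R_nwt = 1704 kN; (ii) 0.85 R_nwl + 1.5 R_nwt = 1626 kN.
R_n = max = 1704 kN [governs: (i)]; φR_n = 1278 kN.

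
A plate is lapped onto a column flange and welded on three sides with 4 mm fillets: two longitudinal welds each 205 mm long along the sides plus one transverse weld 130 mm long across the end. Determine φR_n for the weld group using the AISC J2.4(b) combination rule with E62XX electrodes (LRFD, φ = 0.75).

E62XX → F_EXX = 620 MPa.
t_e = 0.707 × 4 = 2.828 mm.
R_nwl = 0.6 × 620 × 2.828 × 410 × 10⁻³ = 431.3 kN (longitudinal, 2 welds).
R_nwt = 0.6 × 620 × 2.828 × 130 × 10⁻³ = 136.8 kN (transverse, base value).
(i) R_nwl + R_nwt = 568.1 kN; (ii) 0.85 R_nwl + 1.5 R_nwt = 571.8 kN.
R_n = max = 571.8 kN [governs: (ii)]; φR_n = 428.8 kN.

φR_n ≈ 429 kN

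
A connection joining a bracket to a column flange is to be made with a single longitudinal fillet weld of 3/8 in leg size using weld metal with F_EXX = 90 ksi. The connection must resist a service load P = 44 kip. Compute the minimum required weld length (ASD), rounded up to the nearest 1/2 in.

L = 6.5 in

Throat t_e = 0.707 × 0.375 = 0.2651 in.
r_n/Ω = (0.6 × 90 × 0.2651) / 2.0 = 7.158 kip/in.
L_req = P / (r_n/Ω) = 44 / 7.158 = 6.147 in total.
Round up → use L = 6.5 in.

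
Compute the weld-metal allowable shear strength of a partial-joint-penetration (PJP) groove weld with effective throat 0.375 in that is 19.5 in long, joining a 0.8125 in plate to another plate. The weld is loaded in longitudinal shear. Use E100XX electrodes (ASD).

R_n/Ω ≈ 219 kips

E100XX → F_EXX = 100 ksi.
Effective throat (given) t_e = 0.375 in.
A_we = 0.375 × 19.5 = 7.312 in².
F_nw = 0.6 F_EXX = 60 ksi.
R_n/Ω = (60 × 7.312) / 2.0 = 219.4 kips.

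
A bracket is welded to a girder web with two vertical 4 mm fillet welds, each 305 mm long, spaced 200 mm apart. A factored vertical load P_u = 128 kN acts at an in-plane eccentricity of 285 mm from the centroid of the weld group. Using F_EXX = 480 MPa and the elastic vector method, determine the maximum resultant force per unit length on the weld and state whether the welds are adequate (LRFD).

f_max ≈ 750 N/mm; NOT adequate

Total weld length L_w = 610 mm. Treat welds as unit-width lines.
Polar moment about centroid: J = 2[d³/12 + d(b/2)²] = 2[305³/12 + 305×100²] = 10830000 mm³.
Direct shear f_v = P/L_w = 128×10³ / 610 = 209.8 N/mm (vertical).
Torsion M = P·e = 128×10³ × 285 = 36480000 N·mm.
Critical point at (x, y) = (100, 152.5) from centroid. f_tx = M·y/J = 513.7 N/mm; f_ty = M·x/J = 336.9 N/mm.
Resultant f_max = √[f_tx² + (f_v + f_ty)²] = √[513.7² + (209.8 + 336.9)²] = 750.2 N/mm.
Capacity per unit length: φr_n = 0.75 × 0.6 × 480 × (0.707 × 4) = 610.8 N/mm.
750.2 > 610.8 → NOT adequate.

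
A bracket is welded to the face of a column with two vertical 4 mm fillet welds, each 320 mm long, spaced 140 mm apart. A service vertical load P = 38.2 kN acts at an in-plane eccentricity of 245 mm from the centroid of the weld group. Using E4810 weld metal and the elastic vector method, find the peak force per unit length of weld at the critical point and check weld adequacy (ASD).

E48XX → F_EXX = 480 MPa.
Total weld length L_w = 640 mm. Treat welds as unit-width lines.
Polar moment about centroid: J = 2[d³/12 + d(b/2)²] = 2[320³/12 + 320×70²] = 8597000 mm³.
Direct shear f_v = P/L_w = 38.2×10³ / 640 = 59.69 N/mm (vertical).
Torsion M = P·e = 38.2×10³ × 245 = 9359000 N·mm.
Critical point at (x, y) = (70, 160) from centroid. f_tx = M·y/J = 174.2 N/mm; f_ty = M·x/J = 76.2 N/mm.
Resultant f_max = √[f_tx² + (f_v + f_ty)²] = √[174.2² + (59.69 + 76.2)²] = 220.9 N/mm.
Capacity per unit length: r_n/Ω = (1/2.0) × 0.6 × 480 × (0.707 × 4) = 407.2 N/mm.
220.9 ≤ 407.2 → adequate.

f_max ≈ 221 N/mm; adequate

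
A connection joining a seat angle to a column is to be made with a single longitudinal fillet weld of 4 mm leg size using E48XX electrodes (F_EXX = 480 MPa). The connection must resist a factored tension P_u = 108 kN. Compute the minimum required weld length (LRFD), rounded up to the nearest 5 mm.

L = 180 mm

Throat t_e = 0.707 × 4 = 2.828 mm.
φr_n = 0.75 × 0.6 × 480 × 2.828 × 10⁻³ = 0.6108 kN/mm.
L_req = P_u / φr_n = 108 / 0.6108 = 176.8 mm total.
Round up → use L = 180 mm.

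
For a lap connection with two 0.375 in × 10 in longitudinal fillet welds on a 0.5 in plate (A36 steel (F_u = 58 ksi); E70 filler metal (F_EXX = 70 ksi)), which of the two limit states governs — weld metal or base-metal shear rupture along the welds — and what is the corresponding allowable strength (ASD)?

R_n/Ω ≈ 111 kips (weld metal governs)

t_e = 0.707 × 0.375 = 0.2651 in; L = 20 in.
Weld metal: R_n/Ω = (1/2.0) × 0.6 × 70 × 0.2651 × 20 = 111.4 kips.
Base metal (shear rupture): R_n/Ω = (1/2.0) × 0.6 × 58 × 0.5 × 20 = 174 kips.
Governing: weld metal.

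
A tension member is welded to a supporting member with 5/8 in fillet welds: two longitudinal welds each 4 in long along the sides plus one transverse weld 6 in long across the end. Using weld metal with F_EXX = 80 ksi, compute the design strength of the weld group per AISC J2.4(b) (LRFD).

φR_n ≈ 251 kip

t_e = 0.707 × 0.625 = 0.4419 in.
R_nwl = 0.6 × 80 × 0.4419 × 8 = 169.7 kip (longitudinal, 2 welds).
R_nwt = 0.6 × 80 × 0.4419 × 6 = 127.3 kip (transverse, base value).
(i) R_nwl + R_nwt = 296.9 kip; (ii) 0.85 R_nwl + 1.5 R_nwt = 335.1 kip.
R_n = max = 335.1 kip [governs: (ii)]; φR_n = 251.3 kip.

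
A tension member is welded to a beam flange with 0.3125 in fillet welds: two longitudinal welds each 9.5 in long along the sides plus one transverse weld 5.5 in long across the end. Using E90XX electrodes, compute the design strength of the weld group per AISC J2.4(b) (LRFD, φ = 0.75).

φR_n ≈ 219 kip

E90XX → F_EXX = 90 ksi.
t_e = 0.707 × 0.3125 = 0.2209 in.
R_nwl = 0.6 × 90 × 0.2209 × 19 = 226.7 kip (longitudinal, 2 welds).
R_nwt = 0.6 × 90 × 0.2209 × 5.5 = 65.62 kip (transverse, base value).
(i) R_nwl + R_nwt = 292.3 kip; (ii) 0.85 R_nwl + 1.5 R_nwt = 291.1 kip.
R_n = max = 292.3 kip [governs: (i)]; φR_n = 219.2 kip.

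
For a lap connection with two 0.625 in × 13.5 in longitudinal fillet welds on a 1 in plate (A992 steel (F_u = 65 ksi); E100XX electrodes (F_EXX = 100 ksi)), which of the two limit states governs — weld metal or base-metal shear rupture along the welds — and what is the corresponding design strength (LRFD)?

φR_n ≈ 537 kip (weld metal governs)

t_e = 0.707 × 0.625 = 0.4419 in; L = 27 in.
Weld metal: φR_n = 0.75 × 0.6 × 100 × 0.4419 × 27 = 536.9 kip.
Base metal (shear rupture): φR_n = 0.75 × 0.6 × 65 × 1 × 27 = 789.8 kip.
Governing: weld metal.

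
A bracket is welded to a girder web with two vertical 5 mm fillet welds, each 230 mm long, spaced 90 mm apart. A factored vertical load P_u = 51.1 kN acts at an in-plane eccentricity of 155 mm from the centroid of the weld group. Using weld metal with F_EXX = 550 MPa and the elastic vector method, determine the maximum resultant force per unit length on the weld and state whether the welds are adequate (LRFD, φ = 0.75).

f_max ≈ 385 N/mm; adequate

Total weld length L_w = 460 mm. Treat welds as unit-width lines.
Polar moment about centroid: J = 2[d³/12 + d(b/2)²] = 2[230³/12 + 230×45²] = 2959000 mm³.
Direct shear f_v = P/L_w = 51.1×10³ / 460 = 111.1 N/mm (vertical).
Torsion M = P·e = 51.1×10³ × 155 = 7920500 N·mm.
Critical point at (x, y) = (45, 115) from centroid. f_tx = M·y/J = 307.8 N/mm; f_ty = M·x/J = 120.4 N/mm.
Resultant f_max = √[f_tx² + (f_v + f_ty)²] = √[307.8² + (111.1 + 120.4)²] = 385.1 N/mm.
Capacity per unit length: φr_n = 0.75 × 0.6 × 550 × (0.707 × 5) = 874.9 N/mm.
385.1 ≤ 874.9 → adequate.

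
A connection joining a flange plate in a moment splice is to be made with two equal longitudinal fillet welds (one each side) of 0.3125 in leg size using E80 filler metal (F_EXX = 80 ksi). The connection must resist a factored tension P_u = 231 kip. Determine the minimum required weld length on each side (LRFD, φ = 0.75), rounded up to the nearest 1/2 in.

L = 15 in on each side

Throat t_e = 0.707 × 0.3125 = 0.2209 in.
φr_n = 0.75 × 0.6 × 80 × 0.2209 = 7.954 kip/in.
L_req = P_u / φr_n = 231 / 7.954 = 29.04 in total.
Per side: 29.04 / 2 = 14.52 in.
Round up → use L = 15 in on each side.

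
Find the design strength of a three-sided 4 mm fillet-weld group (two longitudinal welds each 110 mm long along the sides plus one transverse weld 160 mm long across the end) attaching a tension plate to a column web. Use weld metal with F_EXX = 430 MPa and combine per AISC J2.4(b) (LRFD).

t_e = 0.707 × 4 = 2.828 mm.
R_nwl = 0.6 × 430 × 2.828 × 220 × 10⁻³ = 160.5 kN (longitudinal, 2 welds).
R_nwt = 0.6 × 430 × 2.828 × 160 × 10⁻³ = 116.7 kN (transverse, base value).
(i) R_nwl + R_nwt = 277.3 kN; (ii) 0.85 R_nwl + 1.5 R_nwt = 311.5 kN.
R_n = max = 311.5 kN [governs: (ii)]; φR_n = 233.7 kN.

φR_n ≈ 234 kN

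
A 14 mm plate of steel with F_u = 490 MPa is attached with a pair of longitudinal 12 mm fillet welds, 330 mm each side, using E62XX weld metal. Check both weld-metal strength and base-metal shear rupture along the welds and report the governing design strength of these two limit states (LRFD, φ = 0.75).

E62XX → F_EXX = 620 MPa.
t_e = 0.707 × 12 = 8.484 mm; L = 660 mm.
Weld metal: φR_n = 0.75 × 0.6 × 620 × 8.484 × 660 × 10⁻³ = 1562 kN.
Base metal (shear rupture): φR_n = 0.75 × 0.6 × 490 × 14 × 660 × 10⁻³ = 2037 kN.
Governing: weld metal.

φR_n ≈ 1560 kN (weld metal governs)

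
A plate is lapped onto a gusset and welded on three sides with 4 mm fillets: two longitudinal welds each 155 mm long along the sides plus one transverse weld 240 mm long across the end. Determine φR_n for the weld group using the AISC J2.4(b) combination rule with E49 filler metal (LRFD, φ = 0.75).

φR_n ≈ 389 kN

E49XX → F_EXX = 490 MPa.
t_e = 0.707 × 4 = 2.828 mm.
R_nwl = 0.6 × 490 × 2.828 × 310 × 10⁻³ = 257.7 kN (longitudinal, 2 welds).
R_nwt = 0.6 × 490 × 2.828 × 240 × 10⁻³ = 199.5 kN (transverse, base value).
(i) R_nwl + R_nwt = 457.3 kN; (ii) 0.85 R_nwl + 1.5 R_nwt = 518.4 kN.
R_n = max = 518.4 kN [governs: (ii)]; φR_n = 388.8 kN.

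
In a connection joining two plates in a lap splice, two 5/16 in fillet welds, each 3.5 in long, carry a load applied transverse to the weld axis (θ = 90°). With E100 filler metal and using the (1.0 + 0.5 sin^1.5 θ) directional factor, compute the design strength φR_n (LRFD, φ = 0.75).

φR_n ≈ 104 kips

E100XX → F_EXX = 100 ksi.
t_e = 0.707 × 0.3125 = 0.2209 in; A_we = 0.2209 × 7 = 1.547 in².
Directional factor: 1.0 + 0.5 sin^1.5(90°) = 1.5.
F_nw = 0.6 × 100 × 1.5 = 90 ksi.
φR_n = 0.75 × 90 × 1.547 = 104.4 kips.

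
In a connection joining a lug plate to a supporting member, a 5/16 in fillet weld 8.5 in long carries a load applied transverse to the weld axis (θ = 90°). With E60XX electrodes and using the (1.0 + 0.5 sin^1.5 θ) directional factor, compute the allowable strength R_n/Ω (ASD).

R_n/Ω ≈ 50.7 kips

E60XX → F_EXX = 60 ksi.
t_e = 0.707 × 0.3125 = 0.2209 in; A_we = 0.2209 × 8.5 = 1.878 in².
Directional factor: 1.0 + 0.5 sin^1.5(90°) = 1.5.
F_nw = 0.6 × 60 × 1.5 = 54 ksi.
R_n/Ω = (54 × 1.878) / 2.0 = 50.71 kips.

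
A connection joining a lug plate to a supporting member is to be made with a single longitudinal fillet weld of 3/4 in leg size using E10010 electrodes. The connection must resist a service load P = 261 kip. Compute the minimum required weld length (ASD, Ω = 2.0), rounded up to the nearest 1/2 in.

L = 16.5 in

E100XX → F_EXX = 100 ksi.
Throat t_e = 0.707 × 0.75 = 0.5302 in.
r_n/Ω = (0.6 × 100 × 0.5302) / 2.0 = 15.91 kip/in.
L_req = P / (r_n/Ω) = 261 / 15.91 = 16.41 in total.
Round up → use L = 16.5 in.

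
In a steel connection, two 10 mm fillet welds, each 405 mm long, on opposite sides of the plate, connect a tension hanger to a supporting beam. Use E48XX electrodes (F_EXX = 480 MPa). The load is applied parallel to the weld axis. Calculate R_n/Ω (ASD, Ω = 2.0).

R_n/Ω ≈ 825 kN

Effective throat t_e = 0.707 × 10 = 7.07 mm.
Total length L = 810 mm; A_we = 7.07 × 810 = 5727 mm².
F_nw = 0.6 F_EXX = 0.6 × 480 = 288 MPa.
R_n = 288 × 5727 × 10⁻³ = 1649 kN; R_n/Ω = 1649/2.0 = 824.6 kN.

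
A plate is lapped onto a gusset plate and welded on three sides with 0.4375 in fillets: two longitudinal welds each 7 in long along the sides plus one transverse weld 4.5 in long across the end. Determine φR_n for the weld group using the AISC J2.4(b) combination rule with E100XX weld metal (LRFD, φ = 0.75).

E100XX → F_EXX = 100 ksi.
t_e = 0.707 × 0.4375 = 0.3093 in.
R_nwl = 0.6 × 100 × 0.3093 × 14 = 259.8 kips (longitudinal, 2 welds).
R_nwt = 0.6 × 100 × 0.3093 × 4.5 = 83.51 kips (transverse, base value).
(i) R_nwl + R_nwt = 343.3 kips; (ii) 0.85 R_nwl + 1.5 R_nwt = 346.1 kips.
R_n = max = 346.1 kips [governs: (ii)]; φR_n = 259.6 kips.

φR_n ≈ 260 kips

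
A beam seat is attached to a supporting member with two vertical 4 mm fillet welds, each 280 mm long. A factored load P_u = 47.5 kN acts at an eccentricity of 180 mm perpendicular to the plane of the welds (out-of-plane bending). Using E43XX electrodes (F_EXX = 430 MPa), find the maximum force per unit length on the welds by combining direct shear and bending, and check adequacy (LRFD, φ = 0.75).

f_max ≈ 338 N/mm; adequate

L_w = 2 × 280 = 560 mm; section modulus (unit throat) S = 2 × L²/6 = 26130 mm².
Direct shear f_v = P/L_w = 47.5×10³/560 = 84.82 N/mm.
Moment M = P × e = 47.5×10³ × 180 = 8550000 N·mm; bending f_b = M/S = 327.2 N/mm.
f_max = √(f_v² + f_b²) = √(84.82² + 327.2²) = 338 N/mm.
φr_n = 0.75 × 0.6 × 430 × (0.707 × 4) = 547.2 N/mm → adequate.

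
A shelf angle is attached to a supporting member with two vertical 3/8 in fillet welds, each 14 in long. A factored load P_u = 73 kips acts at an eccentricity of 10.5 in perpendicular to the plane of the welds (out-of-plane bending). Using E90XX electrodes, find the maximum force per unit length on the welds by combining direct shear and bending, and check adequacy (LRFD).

f_max ≈ 12 kip/in; NOT adequate

E90XX → F_EXX = 90 ksi.
L_w = 2 × 14 = 28 in; section modulus (unit throat) S = 2 × L²/6 = 65.33 in².
Direct shear f_v = P/L_w = 73/28 = 2.607 kip/in.
Moment M = P × e = 73 × 10.5 = 766.5 kip·in; bending f_b = M/S = 11.73 kip/in.
f_max = √(f_v² + f_b²) = √(2.607² + 11.73²) = 12.02 kip/in.
φr_n = 0.75 × 0.6 × 90 × (0.707 × 0.375) = 10.74 kip/in → NOT adequate.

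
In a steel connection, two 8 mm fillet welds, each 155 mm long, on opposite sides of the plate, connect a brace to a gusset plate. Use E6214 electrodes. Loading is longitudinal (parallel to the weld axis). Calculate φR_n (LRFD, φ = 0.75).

φR_n ≈ 489 kN

E62XX → F_EXX = 620 MPa.
Effective throat t_e = 0.707 × 8 = 5.656 mm.
Total length L = 310 mm; A_we = 5.656 × 310 = 1753 mm².
F_nw = 0.6 F_EXX = 0.6 × 620 = 372 MPa.
φR_n = 0.75 × 372 × 1753 × 10⁻³ = 489.2 kN.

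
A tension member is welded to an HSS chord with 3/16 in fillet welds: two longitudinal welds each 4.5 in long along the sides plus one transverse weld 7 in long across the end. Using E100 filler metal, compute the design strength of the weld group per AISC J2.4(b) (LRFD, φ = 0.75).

E100XX → F_EXX = 100 ksi.
t_e = 0.707 × 0.1875 = 0.1326 in.
R_nwl = 0.6 × 100 × 0.1326 × 9 = 71.58 kips (longitudinal, 2 welds).
R_nwt = 0.6 × 100 × 0.1326 × 7 = 55.68 kips (transverse, base value).
(i) R_nwl + R_nwt = 127.3 kips; (ii) 0.85 R_nwl + 1.5 R_nwt = 144.4 kips.
R_n = max = 144.4 kips [governs: (ii)]; φR_n = 108.3 kips.

φR_n ≈ 108 kips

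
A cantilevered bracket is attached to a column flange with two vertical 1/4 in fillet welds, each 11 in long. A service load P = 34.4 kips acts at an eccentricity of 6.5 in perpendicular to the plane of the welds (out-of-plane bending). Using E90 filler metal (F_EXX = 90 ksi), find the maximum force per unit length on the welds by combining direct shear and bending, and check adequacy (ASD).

L_w = 2 × 11 = 22 in; section modulus (unit throat) S = 2 × L²/6 = 40.33 in².
Direct shear f_v = P/L_w = 34.4/22 = 1.564 kip/in.
Moment M = P × e = 34.4 × 6.5 = 223.6 kip·in; bending f_b = M/S = 5.544 kip/in.
f_max = √(f_v² + f_b²) = √(1.564² + 5.544²) = 5.76 kip/in.
r_n/Ω = (1/2.0) × 0.6 × 90 × (0.707 × 0.25) = 4.772 kip/in → NOT adequate.

f_max ≈ 5.76 kip/in; NOT adequate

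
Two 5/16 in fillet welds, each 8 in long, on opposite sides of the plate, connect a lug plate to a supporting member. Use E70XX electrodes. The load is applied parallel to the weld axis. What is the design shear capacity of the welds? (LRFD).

E70XX → F_EXX = 70 ksi.
Effective throat t_e = 0.707 × 0.3125 = 0.2209 in.
Total length L = 16 in; A_we = 0.2209 × 16 = 3.535 in².
F_nw = 0.6 F_EXX = 0.6 × 70 = 42 ksi.
φR_n = 0.75 × 42 × 3.535 = 111.4 kips.

φR_n ≈ 111 kips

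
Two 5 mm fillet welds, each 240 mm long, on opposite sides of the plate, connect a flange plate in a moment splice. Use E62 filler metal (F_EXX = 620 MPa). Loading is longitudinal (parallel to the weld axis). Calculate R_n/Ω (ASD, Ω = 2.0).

Effective throat t_e = 0.707 × 5 = 3.535 mm.
Total length L = 480 mm; A_we = 3.535 × 480 = 1697 mm².
F_nw = 0.6 F_EXX = 0.6 × 620 = 372 MPa.
R_n = 372 × 1697 × 10⁻³ = 631.2 kN; R_n/Ω = 631.2/2.0 = 315.6 kN.

R_n/Ω ≈ 316 kN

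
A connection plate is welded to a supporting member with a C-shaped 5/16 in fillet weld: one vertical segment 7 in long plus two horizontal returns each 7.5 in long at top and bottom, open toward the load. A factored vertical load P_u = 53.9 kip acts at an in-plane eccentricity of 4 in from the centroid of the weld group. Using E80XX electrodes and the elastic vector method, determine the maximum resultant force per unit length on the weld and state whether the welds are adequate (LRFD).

f_max ≈ 5.91 kip/in; adequate

E80XX → F_EXX = 80 ksi.
Total weld length L_w = 22 in. Treat welds as unit-width lines.
Centroid: x̄ = 2×7.5×3.75 / 22 = 2.557 in from the vertical weld.
Polar moment about centroid: J = I_x + I_y = [7³/12 + 2×7.5×3.5²] + [7×2.557² + 2(7.5³/12 + 7.5×1.193²)] = 349.8 in³.
Direct shear f_v = P/L_w = 53.9 / 22 = 2.45 kip/in (vertical).
Torsion M = P·e = 53.9 × 4 = 215.6 kip·in.
Critical point at (x, y) = (4.943, 3.5) from centroid. f_tx = M·y/J = 2.157 kip/in; f_ty = M·x/J = 3.047 kip/in.
Resultant f_max = √[f_tx² + (f_v + f_ty)²] = √[2.157² + (2.45 + 3.047)²] = 5.905 kip/in.
Capacity per unit length: φr_n = 0.75 × 0.6 × 80 × (0.707 × 0.3125) = 7.954 kip/in.
5.905 ≤ 7.954 → adequate.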